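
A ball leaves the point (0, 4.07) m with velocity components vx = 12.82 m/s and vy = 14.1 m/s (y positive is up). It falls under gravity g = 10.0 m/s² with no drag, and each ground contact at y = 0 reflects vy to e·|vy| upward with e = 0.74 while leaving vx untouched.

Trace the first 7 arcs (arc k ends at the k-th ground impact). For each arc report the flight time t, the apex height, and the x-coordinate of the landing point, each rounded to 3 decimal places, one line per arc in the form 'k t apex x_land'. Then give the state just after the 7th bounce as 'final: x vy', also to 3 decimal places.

1 3.084 14.011 39.536
2 2.477 7.672 71.297
3 1.833 4.201 94.800
4 1.357 2.301 112.192
5 1.004 1.260 125.062
6 0.743 0.690 134.586
7 0.550 0.378 141.634
final: 141.634 2.034

Arc 1: start y=4.070, vy=14.100 → t=3.084, apex=14.011, x_land=39.536, impact vy=-16.739
  bounce: vy ← 0.74·16.739 = 12.387
Arc 2: start y=0.000, vy=12.387 → t=2.477, apex=7.672, x_land=71.297, impact vy=-12.387
  bounce: vy ← 0.74·12.387 = 9.167
Arc 3: start y=0.000, vy=9.167 → t=1.833, apex=4.201, x_land=94.800, impact vy=-9.167
  bounce: vy ← 0.74·9.167 = 6.783
Arc 4: start y=0.000, vy=6.783 → t=1.357, apex=2.301, x_land=112.192, impact vy=-6.783
  bounce: vy ← 0.74·6.783 = 5.020
Arc 5: start y=0.000, vy=5.020 → t=1.004, apex=1.260, x_land=125.062, impact vy=-5.020
  bounce: vy ← 0.74·5.020 = 3.715
Arc 6: start y=0.000, vy=3.715 → t=0.743, apex=0.690, x_land=134.586, impact vy=-3.715
  bounce: vy ← 0.74·3.715 = 2.749
Arc 7: start y=0.000, vy=2.749 → t=0.550, apex=0.378, x_land=141.634, impact vy=-2.749
  bounce: vy ← 0.74·2.749 = 2.034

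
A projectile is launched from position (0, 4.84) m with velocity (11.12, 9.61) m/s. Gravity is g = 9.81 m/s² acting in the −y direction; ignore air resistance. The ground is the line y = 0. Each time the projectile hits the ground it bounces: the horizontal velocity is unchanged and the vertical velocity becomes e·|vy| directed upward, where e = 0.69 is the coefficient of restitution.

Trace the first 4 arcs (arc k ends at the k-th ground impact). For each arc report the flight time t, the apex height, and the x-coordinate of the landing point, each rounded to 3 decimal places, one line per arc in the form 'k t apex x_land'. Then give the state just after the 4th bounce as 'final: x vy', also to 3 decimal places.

Arc 1: start y=4.840, vy=9.610 → t=2.375, apex=9.547, x_land=26.407, impact vy=-13.686
  bounce: vy ← 0.69·13.686 = 9.443
Arc 2: start y=0.000, vy=9.443 → t=1.925, apex=4.545, x_land=47.816, impact vy=-9.443
  bounce: vy ← 0.69·9.443 = 6.516
Arc 3: start y=0.000, vy=6.516 → t=1.328, apex=2.164, x_land=62.589, impact vy=-6.516
  bounce: vy ← 0.69·6.516 = 4.496
Arc 4: start y=0.000, vy=4.496 → t=0.917, apex=1.030, x_land=72.781, impact vy=-4.496
  bounce: vy ← 0.69·4.496 = 3.102

1 2.375 9.547 26.407
2 1.925 4.545 47.816
3 1.328 2.164 62.589
4 0.917 1.030 72.781
final: 72.781 3.102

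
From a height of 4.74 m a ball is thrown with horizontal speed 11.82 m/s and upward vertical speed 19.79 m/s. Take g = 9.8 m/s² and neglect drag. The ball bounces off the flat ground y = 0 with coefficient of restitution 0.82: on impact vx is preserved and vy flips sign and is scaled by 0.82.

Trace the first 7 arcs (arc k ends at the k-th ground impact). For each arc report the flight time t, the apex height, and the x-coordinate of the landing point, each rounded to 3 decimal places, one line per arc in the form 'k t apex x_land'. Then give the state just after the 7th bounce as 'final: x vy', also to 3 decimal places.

1 4.266 24.722 50.419
2 3.684 16.623 93.960
3 3.021 11.177 129.664
4 2.477 7.516 158.942
5 2.031 5.053 182.949
6 1.665 3.398 202.635
7 1.366 2.285 218.778
final: 218.778 5.487

Arc 1: start y=4.740, vy=19.790 → t=4.266, apex=24.722, x_land=50.419, impact vy=-22.012
  bounce: vy ← 0.82·22.012 = 18.050
Arc 2: start y=0.000, vy=18.050 → t=3.684, apex=16.623, x_land=93.960, impact vy=-18.050
  bounce: vy ← 0.82·18.050 = 14.801
Arc 3: start y=0.000, vy=14.801 → t=3.021, apex=11.177, x_land=129.664, impact vy=-14.801
  bounce: vy ← 0.82·14.801 = 12.137
Arc 4: start y=0.000, vy=12.137 → t=2.477, apex=7.516, x_land=158.942, impact vy=-12.137
  bounce: vy ← 0.82·12.137 = 9.952
Arc 5: start y=0.000, vy=9.952 → t=2.031, apex=5.053, x_land=182.949, impact vy=-9.952
  bounce: vy ← 0.82·9.952 = 8.161
Arc 6: start y=0.000, vy=8.161 → t=1.665, apex=3.398, x_land=202.635, impact vy=-8.161
  bounce: vy ← 0.82·8.161 = 6.692
Arc 7: start y=0.000, vy=6.692 → t=1.366, apex=2.285, x_land=218.778, impact vy=-6.692
  bounce: vy ← 0.82·6.692 = 5.487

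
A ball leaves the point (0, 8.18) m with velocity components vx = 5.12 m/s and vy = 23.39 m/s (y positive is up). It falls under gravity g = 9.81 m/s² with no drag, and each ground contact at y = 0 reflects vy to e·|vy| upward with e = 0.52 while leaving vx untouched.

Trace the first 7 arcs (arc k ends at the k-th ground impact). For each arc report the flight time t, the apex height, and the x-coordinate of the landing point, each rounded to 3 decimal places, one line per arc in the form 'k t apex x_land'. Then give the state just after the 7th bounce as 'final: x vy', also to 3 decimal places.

Arc 1: start y=8.180, vy=23.390 → t=5.096, apex=36.064, x_land=26.091, impact vy=-26.600
  bounce: vy ← 0.52·26.600 = 13.832
Arc 2: start y=0.000, vy=13.832 → t=2.820, apex=9.752, x_land=40.529, impact vy=-13.832
  bounce: vy ← 0.52·13.832 = 7.193
Arc 3: start y=0.000, vy=7.193 → t=1.466, apex=2.637, x_land=48.037, impact vy=-7.193
  bounce: vy ← 0.52·7.193 = 3.740
Arc 4: start y=0.000, vy=3.740 → t=0.763, apex=0.713, x_land=51.942, impact vy=-3.740
  bounce: vy ← 0.52·3.740 = 1.945
Arc 5: start y=0.000, vy=1.945 → t=0.397, apex=0.193, x_land=53.972, impact vy=-1.945
  bounce: vy ← 0.52·1.945 = 1.011
Arc 6: start y=0.000, vy=1.011 → t=0.206, apex=0.052, x_land=55.027, impact vy=-1.011
  bounce: vy ← 0.52·1.011 = 0.526
Arc 7: start y=0.000, vy=0.526 → t=0.107, apex=0.014, x_land=55.576, impact vy=-0.526
  bounce: vy ← 0.52·0.526 = 0.273

1 5.096 36.064 26.091
2 2.820 9.752 40.529
3 1.466 2.637 48.037
4 0.763 0.713 51.942
5 0.397 0.193 53.972
6 0.206 0.052 55.027
7 0.107 0.014 55.576
final: 55.576 0.273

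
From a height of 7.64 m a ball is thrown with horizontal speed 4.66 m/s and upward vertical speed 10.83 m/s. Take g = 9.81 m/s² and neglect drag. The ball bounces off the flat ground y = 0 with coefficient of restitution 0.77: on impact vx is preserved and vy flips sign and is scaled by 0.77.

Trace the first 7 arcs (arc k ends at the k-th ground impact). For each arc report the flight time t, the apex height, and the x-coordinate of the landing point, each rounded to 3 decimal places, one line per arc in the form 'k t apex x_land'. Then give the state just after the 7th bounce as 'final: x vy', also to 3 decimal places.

Arc 1: start y=7.640, vy=10.830 → t=2.770, apex=13.618, x_land=12.909, impact vy=-16.346
  bounce: vy ← 0.77·16.346 = 12.586
Arc 2: start y=0.000, vy=12.586 → t=2.566, apex=8.074, x_land=24.867, impact vy=-12.586
  bounce: vy ← 0.77·12.586 = 9.691
Arc 3: start y=0.000, vy=9.691 → t=1.976, apex=4.787, x_land=34.074, impact vy=-9.691
  bounce: vy ← 0.77·9.691 = 7.462
Arc 4: start y=0.000, vy=7.462 → t=1.521, apex=2.838, x_land=41.164, impact vy=-7.462
  bounce: vy ← 0.77·7.462 = 5.746
Arc 5: start y=0.000, vy=5.746 → t=1.171, apex=1.683, x_land=46.623, impact vy=-5.746
  bounce: vy ← 0.77·5.746 = 4.424
Arc 6: start y=0.000, vy=4.424 → t=0.902, apex=0.998, x_land=50.826, impact vy=-4.424
  bounce: vy ← 0.77·4.424 = 3.407
Arc 7: start y=0.000, vy=3.407 → t=0.695, apex=0.592, x_land=54.063, impact vy=-3.407
  bounce: vy ← 0.77·3.407 = 2.623

1 2.770 13.618 12.909
2 2.566 8.074 24.867
3 1.976 4.787 34.074
4 1.521 2.838 41.164
5 1.171 1.683 46.623
6 0.902 0.998 50.826
7 0.695 0.592 54.063
final: 54.063 2.623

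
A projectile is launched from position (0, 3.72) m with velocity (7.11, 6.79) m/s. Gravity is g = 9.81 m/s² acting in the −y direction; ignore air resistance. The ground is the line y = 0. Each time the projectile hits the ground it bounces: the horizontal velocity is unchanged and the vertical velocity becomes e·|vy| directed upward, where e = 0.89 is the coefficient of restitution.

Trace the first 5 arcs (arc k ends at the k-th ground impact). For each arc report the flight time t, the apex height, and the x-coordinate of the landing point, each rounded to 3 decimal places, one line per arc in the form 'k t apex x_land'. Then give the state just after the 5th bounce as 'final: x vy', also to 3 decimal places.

Arc 1: start y=3.720, vy=6.790 → t=1.805, apex=6.070, x_land=12.831, impact vy=-10.913
  bounce: vy ← 0.89·10.913 = 9.712
Arc 2: start y=0.000, vy=9.712 → t=1.980, apex=4.808, x_land=26.909, impact vy=-9.712
  bounce: vy ← 0.89·9.712 = 8.644
Arc 3: start y=0.000, vy=8.644 → t=1.762, apex=3.808, x_land=39.439, impact vy=-8.644
  bounce: vy ← 0.89·8.644 = 7.693
Arc 4: start y=0.000, vy=7.693 → t=1.568, apex=3.017, x_land=50.591, impact vy=-7.693
  bounce: vy ← 0.89·7.693 = 6.847
Arc 5: start y=0.000, vy=6.847 → t=1.396, apex=2.389, x_land=60.516, impact vy=-6.847
  bounce: vy ← 0.89·6.847 = 6.094

1 1.805 6.070 12.831
2 1.980 4.808 26.909
3 1.762 3.808 39.439
4 1.568 3.017 50.591
5 1.396 2.389 60.516
final: 60.516 6.094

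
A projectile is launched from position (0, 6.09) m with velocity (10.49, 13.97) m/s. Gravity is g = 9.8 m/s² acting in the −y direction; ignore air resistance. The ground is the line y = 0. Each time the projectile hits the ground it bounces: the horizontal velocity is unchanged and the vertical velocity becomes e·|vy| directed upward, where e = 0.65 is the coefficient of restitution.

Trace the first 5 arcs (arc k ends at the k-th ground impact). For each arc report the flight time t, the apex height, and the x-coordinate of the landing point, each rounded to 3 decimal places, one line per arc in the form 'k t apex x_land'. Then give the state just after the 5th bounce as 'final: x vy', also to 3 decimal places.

1 3.235 16.047 33.937
2 2.353 6.780 58.616
3 1.529 2.865 74.657
4 0.994 1.210 85.084
5 0.646 0.511 91.861
final: 91.861 2.058

Arc 1: start y=6.090, vy=13.970 → t=3.235, apex=16.047, x_land=33.937, impact vy=-17.735
  bounce: vy ← 0.65·17.735 = 11.528
Arc 2: start y=0.000, vy=11.528 → t=2.353, apex=6.780, x_land=58.616, impact vy=-11.528
  bounce: vy ← 0.65·11.528 = 7.493
Arc 3: start y=0.000, vy=7.493 → t=1.529, apex=2.865, x_land=74.657, impact vy=-7.493
  bounce: vy ← 0.65·7.493 = 4.870
Arc 4: start y=0.000, vy=4.870 → t=0.994, apex=1.210, x_land=85.084, impact vy=-4.870
  bounce: vy ← 0.65·4.870 = 3.166
Arc 5: start y=0.000, vy=3.166 → t=0.646, apex=0.511, x_land=91.861, impact vy=-3.166
  bounce: vy ← 0.65·3.166 = 2.058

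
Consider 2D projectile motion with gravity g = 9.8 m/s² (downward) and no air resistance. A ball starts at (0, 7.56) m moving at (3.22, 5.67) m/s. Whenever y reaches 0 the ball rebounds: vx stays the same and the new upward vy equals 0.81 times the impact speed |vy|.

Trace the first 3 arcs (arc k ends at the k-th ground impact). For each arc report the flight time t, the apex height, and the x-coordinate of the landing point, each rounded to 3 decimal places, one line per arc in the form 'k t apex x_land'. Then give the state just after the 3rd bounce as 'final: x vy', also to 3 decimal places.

Arc 1: start y=7.560, vy=5.670 → t=1.949, apex=9.200, x_land=6.275, impact vy=-13.429
  bounce: vy ← 0.81·13.429 = 10.877
Arc 2: start y=0.000, vy=10.877 → t=2.220, apex=6.036, x_land=13.423, impact vy=-10.877
  bounce: vy ← 0.81·10.877 = 8.810
Arc 3: start y=0.000, vy=8.810 → t=1.798, apex=3.960, x_land=19.213, impact vy=-8.810
  bounce: vy ← 0.81·8.810 = 7.136

1 1.949 9.200 6.275
2 2.220 6.036 13.423
3 1.798 3.960 19.213
final: 19.213 7.136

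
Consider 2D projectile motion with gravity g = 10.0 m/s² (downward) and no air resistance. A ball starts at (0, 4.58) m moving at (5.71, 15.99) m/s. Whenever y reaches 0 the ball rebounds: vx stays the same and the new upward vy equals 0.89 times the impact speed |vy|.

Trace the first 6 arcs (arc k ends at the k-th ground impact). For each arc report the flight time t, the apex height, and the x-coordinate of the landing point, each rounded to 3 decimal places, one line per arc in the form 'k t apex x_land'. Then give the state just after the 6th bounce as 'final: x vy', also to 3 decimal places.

1 3.463 17.364 19.771
2 3.317 13.754 38.712
3 2.952 10.895 55.569
4 2.627 8.630 70.572
5 2.338 6.835 83.925
6 2.081 5.414 95.808
final: 95.808 9.261

Arc 1: start y=4.580, vy=15.990 → t=3.463, apex=17.364, x_land=19.771, impact vy=-18.635
  bounce: vy ← 0.89·18.635 = 16.586
Arc 2: start y=0.000, vy=16.586 → t=3.317, apex=13.754, x_land=38.712, impact vy=-16.586
  bounce: vy ← 0.89·16.586 = 14.761
Arc 3: start y=0.000, vy=14.761 → t=2.952, apex=10.895, x_land=55.569, impact vy=-14.761
  bounce: vy ← 0.89·14.761 = 13.137
Arc 4: start y=0.000, vy=13.137 → t=2.627, apex=8.630, x_land=70.572, impact vy=-13.137
  bounce: vy ← 0.89·13.137 = 11.692
Arc 5: start y=0.000, vy=11.692 → t=2.338, apex=6.835, x_land=83.925, impact vy=-11.692
  bounce: vy ← 0.89·11.692 = 10.406
Arc 6: start y=0.000, vy=10.406 → t=2.081, apex=5.414, x_land=95.808, impact vy=-10.406
  bounce: vy ← 0.89·10.406 = 9.261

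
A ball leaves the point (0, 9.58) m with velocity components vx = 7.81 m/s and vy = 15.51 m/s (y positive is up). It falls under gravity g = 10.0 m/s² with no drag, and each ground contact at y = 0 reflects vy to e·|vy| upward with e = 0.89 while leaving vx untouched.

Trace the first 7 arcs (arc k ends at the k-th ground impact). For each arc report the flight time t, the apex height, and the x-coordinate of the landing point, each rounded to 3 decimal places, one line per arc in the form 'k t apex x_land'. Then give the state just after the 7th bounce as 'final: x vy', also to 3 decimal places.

Arc 1: start y=9.580, vy=15.510 → t=3.630, apex=21.608, x_land=28.349, impact vy=-20.788
  bounce: vy ← 0.89·20.788 = 18.502
Arc 2: start y=0.000, vy=18.502 → t=3.700, apex=17.116, x_land=57.249, impact vy=-18.502
  bounce: vy ← 0.89·18.502 = 16.467
Arc 3: start y=0.000, vy=16.467 → t=3.293, apex=13.557, x_land=82.970, impact vy=-16.467
  bounce: vy ← 0.89·16.467 = 14.655
Arc 4: start y=0.000, vy=14.655 → t=2.931, apex=10.739, x_land=105.861, impact vy=-14.655
  bounce: vy ← 0.89·14.655 = 13.043
Arc 5: start y=0.000, vy=13.043 → t=2.609, apex=8.506, x_land=126.234, impact vy=-13.043
  bounce: vy ← 0.89·13.043 = 11.608
Arc 6: start y=0.000, vy=11.608 → t=2.322, apex=6.738, x_land=144.367, impact vy=-11.608
  bounce: vy ← 0.89·11.608 = 10.331
Arc 7: start y=0.000, vy=10.331 → t=2.066, apex=5.337, x_land=160.504, impact vy=-10.331
  bounce: vy ← 0.89·10.331 = 9.195

1 3.630 21.608 28.349
2 3.700 17.116 57.249
3 3.293 13.557 82.970
4 2.931 10.739 105.861
5 2.609 8.506 126.234
6 2.322 6.738 144.367
7 2.066 5.337 160.504
final: 160.504 9.195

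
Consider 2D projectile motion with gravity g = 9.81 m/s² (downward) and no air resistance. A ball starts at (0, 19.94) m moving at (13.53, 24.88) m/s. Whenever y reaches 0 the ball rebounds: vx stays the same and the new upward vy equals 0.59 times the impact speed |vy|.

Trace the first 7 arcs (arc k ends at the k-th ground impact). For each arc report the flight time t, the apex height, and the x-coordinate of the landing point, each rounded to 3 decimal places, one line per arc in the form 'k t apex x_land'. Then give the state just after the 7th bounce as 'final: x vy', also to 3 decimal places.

1 5.776 51.490 78.152
2 3.823 17.924 129.879
3 2.256 6.239 160.398
4 1.331 2.172 178.405
5 0.785 0.756 189.029
6 0.463 0.263 195.297
7 0.273 0.092 198.995
final: 198.995 0.791

Arc 1: start y=19.940, vy=24.880 → t=5.776, apex=51.490, x_land=78.152, impact vy=-31.784
  bounce: vy ← 0.59·31.784 = 18.753
Arc 2: start y=0.000, vy=18.753 → t=3.823, apex=17.924, x_land=129.879, impact vy=-18.753
  bounce: vy ← 0.59·18.753 = 11.064
Arc 3: start y=0.000, vy=11.064 → t=2.256, apex=6.239, x_land=160.398, impact vy=-11.064
  bounce: vy ← 0.59·11.064 = 6.528
Arc 4: start y=0.000, vy=6.528 → t=1.331, apex=2.172, x_land=178.405, impact vy=-6.528
  bounce: vy ← 0.59·6.528 = 3.851
Arc 5: start y=0.000, vy=3.851 → t=0.785, apex=0.756, x_land=189.029, impact vy=-3.851
  bounce: vy ← 0.59·3.851 = 2.272
Arc 6: start y=0.000, vy=2.272 → t=0.463, apex=0.263, x_land=195.297, impact vy=-2.272
  bounce: vy ← 0.59·2.272 = 1.341
Arc 7: start y=0.000, vy=1.341 → t=0.273, apex=0.092, x_land=198.995, impact vy=-1.341
  bounce: vy ← 0.59·1.341 = 0.791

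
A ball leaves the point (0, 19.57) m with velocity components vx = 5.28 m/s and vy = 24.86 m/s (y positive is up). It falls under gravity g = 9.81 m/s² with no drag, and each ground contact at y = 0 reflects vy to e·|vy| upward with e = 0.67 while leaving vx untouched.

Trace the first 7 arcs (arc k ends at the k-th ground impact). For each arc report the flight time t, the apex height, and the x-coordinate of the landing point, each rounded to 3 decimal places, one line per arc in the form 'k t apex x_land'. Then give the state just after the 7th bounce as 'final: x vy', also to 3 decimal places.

Arc 1: start y=19.570, vy=24.860 → t=5.761, apex=51.069, x_land=30.417, impact vy=-31.654
  bounce: vy ← 0.67·31.654 = 21.208
Arc 2: start y=0.000, vy=21.208 → t=4.324, apex=22.925, x_land=53.247, impact vy=-21.208
  bounce: vy ← 0.67·21.208 = 14.210
Arc 3: start y=0.000, vy=14.210 → t=2.897, apex=10.291, x_land=68.543, impact vy=-14.210
  bounce: vy ← 0.67·14.210 = 9.520
Arc 4: start y=0.000, vy=9.520 → t=1.941, apex=4.620, x_land=78.791, impact vy=-9.520
  bounce: vy ← 0.67·9.520 = 6.379
Arc 5: start y=0.000, vy=6.379 → t=1.300, apex=2.074, x_land=85.658, impact vy=-6.379
  bounce: vy ← 0.67·6.379 = 4.274
Arc 6: start y=0.000, vy=4.274 → t=0.871, apex=0.931, x_land=90.258, impact vy=-4.274
  bounce: vy ← 0.67·4.274 = 2.863
Arc 7: start y=0.000, vy=2.863 → t=0.584, apex=0.418, x_land=93.340, impact vy=-2.863
  bounce: vy ← 0.67·2.863 = 1.918

1 5.761 51.069 30.417
2 4.324 22.925 53.247
3 2.897 10.291 68.543
4 1.941 4.620 78.791
5 1.300 2.074 85.658
6 0.871 0.931 90.258
7 0.584 0.418 93.340
final: 93.340 1.918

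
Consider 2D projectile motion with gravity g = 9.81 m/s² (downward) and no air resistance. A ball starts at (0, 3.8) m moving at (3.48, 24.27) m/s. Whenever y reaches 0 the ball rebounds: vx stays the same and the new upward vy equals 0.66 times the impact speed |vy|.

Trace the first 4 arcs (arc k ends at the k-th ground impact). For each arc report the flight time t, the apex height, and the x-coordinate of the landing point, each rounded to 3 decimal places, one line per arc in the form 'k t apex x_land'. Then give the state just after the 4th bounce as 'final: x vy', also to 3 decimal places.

Arc 1: start y=3.800, vy=24.270 → t=5.100, apex=33.822, x_land=17.748, impact vy=-25.760
  bounce: vy ← 0.66·25.760 = 17.002
Arc 2: start y=0.000, vy=17.002 → t=3.466, apex=14.733, x_land=29.810, impact vy=-17.002
  bounce: vy ← 0.66·17.002 = 11.221
Arc 3: start y=0.000, vy=11.221 → t=2.288, apex=6.418, x_land=37.771, impact vy=-11.221
  bounce: vy ← 0.66·11.221 = 7.406
Arc 4: start y=0.000, vy=7.406 → t=1.510, apex=2.796, x_land=43.026, impact vy=-7.406
  bounce: vy ← 0.66·7.406 = 4.888

1 5.100 33.822 17.748
2 3.466 14.733 29.810
3 2.288 6.418 37.771
4 1.510 2.796 43.026
final: 43.026 4.888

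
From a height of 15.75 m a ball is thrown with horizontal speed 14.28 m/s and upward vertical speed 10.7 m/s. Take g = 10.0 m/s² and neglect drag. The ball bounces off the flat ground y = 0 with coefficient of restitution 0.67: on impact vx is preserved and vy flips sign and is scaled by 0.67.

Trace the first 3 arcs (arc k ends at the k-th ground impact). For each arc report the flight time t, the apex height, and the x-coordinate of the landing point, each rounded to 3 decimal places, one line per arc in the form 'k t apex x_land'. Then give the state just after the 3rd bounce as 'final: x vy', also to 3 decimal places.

Arc 1: start y=15.750, vy=10.700 → t=3.142, apex=21.474, x_land=44.874, impact vy=-20.724
  bounce: vy ← 0.67·20.724 = 13.885
Arc 2: start y=0.000, vy=13.885 → t=2.777, apex=9.640, x_land=84.530, impact vy=-13.885
  bounce: vy ← 0.67·13.885 = 9.303
Arc 3: start y=0.000, vy=9.303 → t=1.861, apex=4.327, x_land=111.099, impact vy=-9.303
  bounce: vy ← 0.67·9.303 = 6.233

1 3.142 21.474 44.874
2 2.777 9.640 84.530
3 1.861 4.327 111.099
final: 111.099 6.233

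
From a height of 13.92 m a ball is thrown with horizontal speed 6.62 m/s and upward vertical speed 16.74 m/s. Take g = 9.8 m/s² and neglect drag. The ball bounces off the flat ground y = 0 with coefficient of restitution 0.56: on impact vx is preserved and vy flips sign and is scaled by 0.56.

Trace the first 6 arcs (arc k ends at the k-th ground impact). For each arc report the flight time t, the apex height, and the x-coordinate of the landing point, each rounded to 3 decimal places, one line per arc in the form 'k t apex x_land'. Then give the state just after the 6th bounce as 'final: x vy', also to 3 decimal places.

Arc 1: start y=13.920, vy=16.740 → t=4.108, apex=28.217, x_land=27.194, impact vy=-23.517
  bounce: vy ← 0.56·23.517 = 13.170
Arc 2: start y=0.000, vy=13.170 → t=2.688, apex=8.849, x_land=44.987, impact vy=-13.170
  bounce: vy ← 0.56·13.170 = 7.375
Arc 3: start y=0.000, vy=7.375 → t=1.505, apex=2.775, x_land=54.950, impact vy=-7.375
  bounce: vy ← 0.56·7.375 = 4.130
Arc 4: start y=0.000, vy=4.130 → t=0.843, apex=0.870, x_land=60.530, impact vy=-4.130
  bounce: vy ← 0.56·4.130 = 2.313
Arc 5: start y=0.000, vy=2.313 → t=0.472, apex=0.273, x_land=63.655, impact vy=-2.313
  bounce: vy ← 0.56·2.313 = 1.295
Arc 6: start y=0.000, vy=1.295 → t=0.264, apex=0.086, x_land=65.405, impact vy=-1.295
  bounce: vy ← 0.56·1.295 = 0.725

1 4.108 28.217 27.194
2 2.688 8.849 44.987
3 1.505 2.775 54.950
4 0.843 0.870 60.530
5 0.472 0.273 63.655
6 0.264 0.086 65.405
final: 65.405 0.725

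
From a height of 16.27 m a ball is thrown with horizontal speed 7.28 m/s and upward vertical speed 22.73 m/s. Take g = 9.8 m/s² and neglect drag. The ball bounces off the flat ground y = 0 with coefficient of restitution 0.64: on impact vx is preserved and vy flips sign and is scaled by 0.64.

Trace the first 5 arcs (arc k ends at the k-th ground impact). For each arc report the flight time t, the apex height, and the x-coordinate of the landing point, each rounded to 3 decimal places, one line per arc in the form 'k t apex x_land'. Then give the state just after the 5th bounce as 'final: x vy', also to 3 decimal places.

Arc 1: start y=16.270, vy=22.730 → t=5.269, apex=42.630, x_land=38.358, impact vy=-28.906
  bounce: vy ← 0.64·28.906 = 18.500
Arc 2: start y=0.000, vy=18.500 → t=3.775, apex=17.461, x_land=65.843, impact vy=-18.500
  bounce: vy ← 0.64·18.500 = 11.840
Arc 3: start y=0.000, vy=11.840 → t=2.416, apex=7.152, x_land=83.434, impact vy=-11.840
  bounce: vy ← 0.64·11.840 = 7.577
Arc 4: start y=0.000, vy=7.577 → t=1.546, apex=2.930, x_land=94.692, impact vy=-7.577
  bounce: vy ← 0.64·7.577 = 4.850
Arc 5: start y=0.000, vy=4.850 → t=0.990, apex=1.200, x_land=101.897, impact vy=-4.850
  bounce: vy ← 0.64·4.850 = 3.104

1 5.269 42.630 38.358
2 3.775 17.461 65.843
3 2.416 7.152 83.434
4 1.546 2.930 94.692
5 0.990 1.200 101.897
final: 101.897 3.104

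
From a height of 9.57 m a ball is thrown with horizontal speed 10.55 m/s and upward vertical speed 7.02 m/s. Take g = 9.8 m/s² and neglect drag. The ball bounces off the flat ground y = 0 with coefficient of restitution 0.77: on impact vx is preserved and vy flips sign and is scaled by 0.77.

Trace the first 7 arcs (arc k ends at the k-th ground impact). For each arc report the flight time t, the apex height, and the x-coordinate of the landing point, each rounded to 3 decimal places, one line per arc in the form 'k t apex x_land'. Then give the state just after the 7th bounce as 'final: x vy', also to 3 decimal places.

Arc 1: start y=9.570, vy=7.020 → t=2.287, apex=12.084, x_land=24.125, impact vy=-15.390
  bounce: vy ← 0.77·15.390 = 11.850
Arc 2: start y=0.000, vy=11.850 → t=2.418, apex=7.165, x_land=49.639, impact vy=-11.850
  bounce: vy ← 0.77·11.850 = 9.125
Arc 3: start y=0.000, vy=9.125 → t=1.862, apex=4.248, x_land=69.286, impact vy=-9.125
  bounce: vy ← 0.77·9.125 = 7.026
Arc 4: start y=0.000, vy=7.026 → t=1.434, apex=2.519, x_land=84.413, impact vy=-7.026
  bounce: vy ← 0.77·7.026 = 5.410
Arc 5: start y=0.000, vy=5.410 → t=1.104, apex=1.493, x_land=96.061, impact vy=-5.410
  bounce: vy ← 0.77·5.410 = 4.166
Arc 6: start y=0.000, vy=4.166 → t=0.850, apex=0.885, x_land=105.030, impact vy=-4.166
  bounce: vy ← 0.77·4.166 = 3.208
Arc 7: start y=0.000, vy=3.208 → t=0.655, apex=0.525, x_land=111.937, impact vy=-3.208
  bounce: vy ← 0.77·3.208 = 2.470

1 2.287 12.084 24.125
2 2.418 7.165 49.639
3 1.862 4.248 69.286
4 1.434 2.519 84.413
5 1.104 1.493 96.061
6 0.850 0.885 105.030
7 0.655 0.525 111.937
final: 111.937 2.470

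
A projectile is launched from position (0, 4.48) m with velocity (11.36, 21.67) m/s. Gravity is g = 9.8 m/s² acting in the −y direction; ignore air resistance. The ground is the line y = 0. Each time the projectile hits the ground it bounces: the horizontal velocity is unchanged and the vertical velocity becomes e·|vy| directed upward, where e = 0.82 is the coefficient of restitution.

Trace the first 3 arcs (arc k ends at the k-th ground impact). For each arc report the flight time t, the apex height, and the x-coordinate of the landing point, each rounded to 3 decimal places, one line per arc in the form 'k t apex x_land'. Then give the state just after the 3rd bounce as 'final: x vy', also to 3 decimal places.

Arc 1: start y=4.480, vy=21.670 → t=4.620, apex=28.439, x_land=52.487, impact vy=-23.609
  bounce: vy ← 0.82·23.609 = 19.360
Arc 2: start y=0.000, vy=19.360 → t=3.951, apex=19.122, x_land=97.370, impact vy=-19.360
  bounce: vy ← 0.82·19.360 = 15.875
Arc 3: start y=0.000, vy=15.875 → t=3.240, apex=12.858, x_land=134.173, impact vy=-15.875
  bounce: vy ← 0.82·15.875 = 13.017

1 4.620 28.439 52.487
2 3.951 19.122 97.370
3 3.240 12.858 134.173
final: 134.173 13.017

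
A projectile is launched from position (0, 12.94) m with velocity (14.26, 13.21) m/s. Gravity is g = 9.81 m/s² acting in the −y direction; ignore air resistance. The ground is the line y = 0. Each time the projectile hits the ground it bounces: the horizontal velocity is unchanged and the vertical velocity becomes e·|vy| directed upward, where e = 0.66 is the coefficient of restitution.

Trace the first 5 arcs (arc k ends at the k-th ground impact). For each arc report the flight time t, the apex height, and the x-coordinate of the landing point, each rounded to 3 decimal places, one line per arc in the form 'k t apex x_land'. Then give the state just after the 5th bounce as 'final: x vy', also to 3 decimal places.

Arc 1: start y=12.940, vy=13.210 → t=3.456, apex=21.834, x_land=49.289, impact vy=-20.698
  bounce: vy ← 0.66·20.698 = 13.660
Arc 2: start y=0.000, vy=13.660 → t=2.785, apex=9.511, x_land=89.002, impact vy=-13.660
  bounce: vy ← 0.66·13.660 = 9.016
Arc 3: start y=0.000, vy=9.016 → t=1.838, apex=4.143, x_land=115.214, impact vy=-9.016
  bounce: vy ← 0.66·9.016 = 5.950
Arc 4: start y=0.000, vy=5.950 → t=1.213, apex=1.805, x_land=132.513, impact vy=-5.950
  bounce: vy ← 0.66·5.950 = 3.927
Arc 5: start y=0.000, vy=3.927 → t=0.801, apex=0.786, x_land=143.931, impact vy=-3.927
  bounce: vy ← 0.66·3.927 = 2.592

1 3.456 21.834 49.289
2 2.785 9.511 89.002
3 1.838 4.143 115.214
4 1.213 1.805 132.513
5 0.801 0.786 143.931
final: 143.931 2.592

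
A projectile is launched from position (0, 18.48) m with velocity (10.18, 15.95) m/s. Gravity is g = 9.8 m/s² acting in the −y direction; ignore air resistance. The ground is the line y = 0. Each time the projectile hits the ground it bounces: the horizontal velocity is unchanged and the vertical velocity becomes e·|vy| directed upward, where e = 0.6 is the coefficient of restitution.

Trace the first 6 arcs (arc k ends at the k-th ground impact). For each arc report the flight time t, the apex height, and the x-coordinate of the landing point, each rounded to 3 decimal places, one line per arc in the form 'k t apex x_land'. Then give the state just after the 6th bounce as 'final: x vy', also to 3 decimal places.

Arc 1: start y=18.480, vy=15.950 → t=4.161, apex=31.460, x_land=42.363, impact vy=-24.832
  bounce: vy ← 0.6·24.832 = 14.899
Arc 2: start y=0.000, vy=14.899 → t=3.041, apex=11.325, x_land=73.316, impact vy=-14.899
  bounce: vy ← 0.6·14.899 = 8.939
Arc 3: start y=0.000, vy=8.939 → t=1.824, apex=4.077, x_land=91.888, impact vy=-8.939
  bounce: vy ← 0.6·8.939 = 5.364
Arc 4: start y=0.000, vy=5.364 → t=1.095, apex=1.468, x_land=103.032, impact vy=-5.364
  bounce: vy ← 0.6·5.364 = 3.218
Arc 5: start y=0.000, vy=3.218 → t=0.657, apex=0.528, x_land=109.718, impact vy=-3.218
  bounce: vy ← 0.6·3.218 = 1.931
Arc 6: start y=0.000, vy=1.931 → t=0.394, apex=0.190, x_land=113.729, impact vy=-1.931
  bounce: vy ← 0.6·1.931 = 1.159

1 4.161 31.460 42.363
2 3.041 11.325 73.316
3 1.824 4.077 91.888
4 1.095 1.468 103.032
5 0.657 0.528 109.718
6 0.394 0.190 113.729
final: 113.729 1.159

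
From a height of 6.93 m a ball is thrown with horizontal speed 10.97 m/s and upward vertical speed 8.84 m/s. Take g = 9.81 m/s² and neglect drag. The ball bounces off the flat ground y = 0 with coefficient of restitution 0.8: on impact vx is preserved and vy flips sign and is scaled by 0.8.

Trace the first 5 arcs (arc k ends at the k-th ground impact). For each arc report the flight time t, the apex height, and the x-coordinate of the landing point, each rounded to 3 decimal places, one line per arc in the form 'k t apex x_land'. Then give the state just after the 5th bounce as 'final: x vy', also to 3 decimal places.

Arc 1: start y=6.930, vy=8.840 → t=2.393, apex=10.913, x_land=26.248, impact vy=-14.633
  bounce: vy ← 0.8·14.633 = 11.706
Arc 2: start y=0.000, vy=11.706 → t=2.387, apex=6.984, x_land=52.429, impact vy=-11.706
  bounce: vy ← 0.8·11.706 = 9.365
Arc 3: start y=0.000, vy=9.365 → t=1.909, apex=4.470, x_land=73.373, impact vy=-9.365
  bounce: vy ← 0.8·9.365 = 7.492
Arc 4: start y=0.000, vy=7.492 → t=1.527, apex=2.861, x_land=90.129, impact vy=-7.492
  bounce: vy ← 0.8·7.492 = 5.994
Arc 5: start y=0.000, vy=5.994 → t=1.222, apex=1.831, x_land=103.533, impact vy=-5.994
  bounce: vy ← 0.8·5.994 = 4.795

1 2.393 10.913 26.248
2 2.387 6.984 52.429
3 1.909 4.470 73.373
4 1.527 2.861 90.129
5 1.222 1.831 103.533
final: 103.533 4.795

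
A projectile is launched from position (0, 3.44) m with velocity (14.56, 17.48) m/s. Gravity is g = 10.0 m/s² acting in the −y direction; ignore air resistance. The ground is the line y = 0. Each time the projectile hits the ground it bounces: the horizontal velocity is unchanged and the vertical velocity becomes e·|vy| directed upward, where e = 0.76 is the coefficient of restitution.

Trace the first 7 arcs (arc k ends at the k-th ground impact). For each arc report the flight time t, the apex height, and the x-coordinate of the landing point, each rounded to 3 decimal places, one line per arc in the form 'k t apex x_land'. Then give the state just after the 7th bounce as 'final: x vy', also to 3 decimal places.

Arc 1: start y=3.440, vy=17.480 → t=3.683, apex=18.718, x_land=53.622, impact vy=-19.348
  bounce: vy ← 0.76·19.348 = 14.705
Arc 2: start y=0.000, vy=14.705 → t=2.941, apex=10.811, x_land=96.442, impact vy=-14.705
  bounce: vy ← 0.76·14.705 = 11.175
Arc 3: start y=0.000, vy=11.175 → t=2.235, apex=6.245, x_land=128.985, impact vy=-11.175
  bounce: vy ← 0.76·11.175 = 8.493
Arc 4: start y=0.000, vy=8.493 → t=1.699, apex=3.607, x_land=153.717, impact vy=-8.493
  bounce: vy ← 0.76·8.493 = 6.455
Arc 5: start y=0.000, vy=6.455 → t=1.291, apex=2.083, x_land=172.514, impact vy=-6.455
  bounce: vy ← 0.76·6.455 = 4.906
Arc 6: start y=0.000, vy=4.906 → t=0.981, apex=1.203, x_land=186.800, impact vy=-4.906
  bounce: vy ← 0.76·4.906 = 3.728
Arc 7: start y=0.000, vy=3.728 → t=0.746, apex=0.695, x_land=197.657, impact vy=-3.728
  bounce: vy ← 0.76·3.728 = 2.834

1 3.683 18.718 53.622
2 2.941 10.811 96.442
3 2.235 6.245 128.985
4 1.699 3.607 153.717
5 1.291 2.083 172.514
6 0.981 1.203 186.800
7 0.746 0.695 197.657
final: 197.657 2.834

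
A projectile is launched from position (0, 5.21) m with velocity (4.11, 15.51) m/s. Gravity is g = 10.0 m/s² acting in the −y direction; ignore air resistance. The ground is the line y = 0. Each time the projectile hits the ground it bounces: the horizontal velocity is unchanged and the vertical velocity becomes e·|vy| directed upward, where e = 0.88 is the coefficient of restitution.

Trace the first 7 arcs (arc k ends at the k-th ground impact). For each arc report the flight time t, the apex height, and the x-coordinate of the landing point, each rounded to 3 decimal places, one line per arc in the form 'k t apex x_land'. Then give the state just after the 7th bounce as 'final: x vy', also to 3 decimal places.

Arc 1: start y=5.210, vy=15.510 → t=3.408, apex=17.238, x_land=14.006, impact vy=-18.568
  bounce: vy ← 0.88·18.568 = 16.340
Arc 2: start y=0.000, vy=16.340 → t=3.268, apex=13.349, x_land=27.437, impact vy=-16.340
  bounce: vy ← 0.88·16.340 = 14.379
Arc 3: start y=0.000, vy=14.379 → t=2.876, apex=10.338, x_land=39.256, impact vy=-14.379
  bounce: vy ← 0.88·14.379 = 12.653
Arc 4: start y=0.000, vy=12.653 → t=2.531, apex=8.005, x_land=49.658, impact vy=-12.653
  bounce: vy ← 0.88·12.653 = 11.135
Arc 5: start y=0.000, vy=11.135 → t=2.227, apex=6.199, x_land=58.811, impact vy=-11.135
  bounce: vy ← 0.88·11.135 = 9.799
Arc 6: start y=0.000, vy=9.799 → t=1.960, apex=4.801, x_land=66.865, impact vy=-9.799
  bounce: vy ← 0.88·9.799 = 8.623
Arc 7: start y=0.000, vy=8.623 → t=1.725, apex=3.718, x_land=73.953, impact vy=-8.623
  bounce: vy ← 0.88·8.623 = 7.588

1 3.408 17.238 14.006
2 3.268 13.349 27.437
3 2.876 10.338 39.256
4 2.531 8.005 49.658
5 2.227 6.199 58.811
6 1.960 4.801 66.865
7 1.725 3.718 73.953
final: 73.953 7.588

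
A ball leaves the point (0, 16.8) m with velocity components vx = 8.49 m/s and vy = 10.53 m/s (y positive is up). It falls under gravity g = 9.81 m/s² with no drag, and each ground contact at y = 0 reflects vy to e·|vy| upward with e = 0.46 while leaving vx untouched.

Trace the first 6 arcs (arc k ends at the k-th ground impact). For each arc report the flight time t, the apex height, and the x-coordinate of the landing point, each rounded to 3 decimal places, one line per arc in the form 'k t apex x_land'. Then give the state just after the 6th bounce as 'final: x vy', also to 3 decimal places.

Arc 1: start y=16.800, vy=10.530 → t=3.213, apex=22.451, x_land=27.277, impact vy=-20.988
  bounce: vy ← 0.46·20.988 = 9.654
Arc 2: start y=0.000, vy=9.654 → t=1.968, apex=4.751, x_land=43.988, impact vy=-9.654
  bounce: vy ← 0.46·9.654 = 4.441
Arc 3: start y=0.000, vy=4.441 → t=0.905, apex=1.005, x_land=51.675, impact vy=-4.441
  bounce: vy ← 0.46·4.441 = 2.043
Arc 4: start y=0.000, vy=2.043 → t=0.416, apex=0.213, x_land=55.211, impact vy=-2.043
  bounce: vy ← 0.46·2.043 = 0.940
Arc 5: start y=0.000, vy=0.940 → t=0.192, apex=0.045, x_land=56.837, impact vy=-0.940
  bounce: vy ← 0.46·0.940 = 0.432
Arc 6: start y=0.000, vy=0.432 → t=0.088, apex=0.010, x_land=57.586, impact vy=-0.432
  bounce: vy ← 0.46·0.432 = 0.199

1 3.213 22.451 27.277
2 1.968 4.751 43.988
3 0.905 1.005 51.675
4 0.416 0.213 55.211
5 0.192 0.045 56.837
6 0.088 0.010 57.586
final: 57.586 0.199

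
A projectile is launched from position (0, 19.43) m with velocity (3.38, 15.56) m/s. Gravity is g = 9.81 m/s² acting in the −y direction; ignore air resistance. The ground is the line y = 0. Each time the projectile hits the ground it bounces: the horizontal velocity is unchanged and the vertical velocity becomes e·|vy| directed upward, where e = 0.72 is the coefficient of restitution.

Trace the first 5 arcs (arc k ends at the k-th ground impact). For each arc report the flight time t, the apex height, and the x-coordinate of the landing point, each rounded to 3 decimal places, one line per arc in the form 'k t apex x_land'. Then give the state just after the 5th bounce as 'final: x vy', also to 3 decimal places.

Arc 1: start y=19.430, vy=15.560 → t=4.131, apex=31.770, x_land=13.963, impact vy=-24.967
  bounce: vy ← 0.72·24.967 = 17.976
Arc 2: start y=0.000, vy=17.976 → t=3.665, apex=16.470, x_land=26.350, impact vy=-17.976
  bounce: vy ← 0.72·17.976 = 12.943
Arc 3: start y=0.000, vy=12.943 → t=2.639, apex=8.538, x_land=35.269, impact vy=-12.943
  bounce: vy ← 0.72·12.943 = 9.319
Arc 4: start y=0.000, vy=9.319 → t=1.900, apex=4.426, x_land=41.691, impact vy=-9.319
  bounce: vy ← 0.72·9.319 = 6.709
Arc 5: start y=0.000, vy=6.709 → t=1.368, apex=2.294, x_land=46.314, impact vy=-6.709
  bounce: vy ← 0.72·6.709 = 4.831

1 4.131 31.770 13.963
2 3.665 16.470 26.350
3 2.639 8.538 35.269
4 1.900 4.426 41.691
5 1.368 2.294 46.314
final: 46.314 4.831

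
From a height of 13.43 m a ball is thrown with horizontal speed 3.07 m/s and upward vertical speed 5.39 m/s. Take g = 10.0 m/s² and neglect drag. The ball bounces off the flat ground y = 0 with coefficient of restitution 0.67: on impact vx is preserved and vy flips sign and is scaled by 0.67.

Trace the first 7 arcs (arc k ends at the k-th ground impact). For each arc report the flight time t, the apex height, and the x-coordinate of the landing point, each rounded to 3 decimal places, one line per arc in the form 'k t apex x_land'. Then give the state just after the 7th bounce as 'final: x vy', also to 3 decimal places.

Arc 1: start y=13.430, vy=5.390 → t=2.264, apex=14.883, x_land=6.951, impact vy=-17.253
  bounce: vy ← 0.67·17.253 = 11.559
Arc 2: start y=0.000, vy=11.559 → t=2.312, apex=6.681, x_land=14.049, impact vy=-11.559
  bounce: vy ← 0.67·11.559 = 7.745
Arc 3: start y=0.000, vy=7.745 → t=1.549, apex=2.999, x_land=18.804, impact vy=-7.745
  bounce: vy ← 0.67·7.745 = 5.189
Arc 4: start y=0.000, vy=5.189 → t=1.038, apex=1.346, x_land=21.990, impact vy=-5.189
  bounce: vy ← 0.67·5.189 = 3.477
Arc 5: start y=0.000, vy=3.477 → t=0.695, apex=0.604, x_land=24.125, impact vy=-3.477
  bounce: vy ← 0.67·3.477 = 2.329
Arc 6: start y=0.000, vy=2.329 → t=0.466, apex=0.271, x_land=25.555, impact vy=-2.329
  bounce: vy ← 0.67·2.329 = 1.561
Arc 7: start y=0.000, vy=1.561 → t=0.312, apex=0.122, x_land=26.513, impact vy=-1.561
  bounce: vy ← 0.67·1.561 = 1.046

1 2.264 14.883 6.951
2 2.312 6.681 14.049
3 1.549 2.999 18.804
4 1.038 1.346 21.990
5 0.695 0.604 24.125
6 0.466 0.271 25.555
7 0.312 0.122 26.513
final: 26.513 1.046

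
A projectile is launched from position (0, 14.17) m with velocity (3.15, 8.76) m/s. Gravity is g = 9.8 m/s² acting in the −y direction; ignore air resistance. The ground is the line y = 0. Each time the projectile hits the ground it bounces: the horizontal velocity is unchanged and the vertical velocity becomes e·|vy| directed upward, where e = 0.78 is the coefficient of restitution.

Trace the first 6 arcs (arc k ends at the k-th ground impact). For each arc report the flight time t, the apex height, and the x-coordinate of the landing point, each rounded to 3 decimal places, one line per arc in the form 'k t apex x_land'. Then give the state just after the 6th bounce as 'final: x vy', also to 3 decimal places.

1 2.815 18.085 8.867
2 2.997 11.003 18.308
3 2.338 6.694 25.672
4 1.823 4.073 31.415
5 1.422 2.478 35.895
6 1.109 1.508 39.390
final: 39.390 4.240

Arc 1: start y=14.170, vy=8.760 → t=2.815, apex=18.085, x_land=8.867, impact vy=-18.827
  bounce: vy ← 0.78·18.827 = 14.685
Arc 2: start y=0.000, vy=14.685 → t=2.997, apex=11.003, x_land=18.308, impact vy=-14.685
  bounce: vy ← 0.78·14.685 = 11.455
Arc 3: start y=0.000, vy=11.455 → t=2.338, apex=6.694, x_land=25.672, impact vy=-11.455
  bounce: vy ← 0.78·11.455 = 8.935
Arc 4: start y=0.000, vy=8.935 → t=1.823, apex=4.073, x_land=31.415, impact vy=-8.935
  bounce: vy ← 0.78·8.935 = 6.969
Arc 5: start y=0.000, vy=6.969 → t=1.422, apex=2.478, x_land=35.895, impact vy=-6.969
  bounce: vy ← 0.78·6.969 = 5.436
Arc 6: start y=0.000, vy=5.436 → t=1.109, apex=1.508, x_land=39.390, impact vy=-5.436
  bounce: vy ← 0.78·5.436 = 4.240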